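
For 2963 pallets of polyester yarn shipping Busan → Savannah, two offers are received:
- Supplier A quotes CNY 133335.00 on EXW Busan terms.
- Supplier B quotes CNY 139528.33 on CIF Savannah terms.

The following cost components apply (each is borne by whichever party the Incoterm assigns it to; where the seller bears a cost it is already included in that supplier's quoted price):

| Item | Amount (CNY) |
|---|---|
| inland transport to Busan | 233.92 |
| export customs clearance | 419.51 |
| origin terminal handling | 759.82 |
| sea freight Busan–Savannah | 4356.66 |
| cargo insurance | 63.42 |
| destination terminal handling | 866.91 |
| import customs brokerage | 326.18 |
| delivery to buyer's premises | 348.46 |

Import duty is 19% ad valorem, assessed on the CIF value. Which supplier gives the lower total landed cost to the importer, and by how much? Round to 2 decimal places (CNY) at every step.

Supplier A is cheaper by CNY 428.40

Supplier A (EXW):
CIF value = EXW price + inland to port + export clearance + origin terminal + freight + insurance = 133335.00 + 233.92 + 419.51 + 759.82 + 4356.66 + 63.42 = 139168.33
Import duty = 139168.33 × 19% = 26441.98
Buyer bears (A): 233.92 + 419.51 + 759.82 + 4356.66 + 63.42 + 866.91 + 326.18 + 348.46 = 7374.88
Landed cost (A) = invoice 133335.00 + 7374.88 + duty 26441.98 = 167151.86
Supplier B (CIF):
The CIF price already equals the CIF value: 139528.33
Import duty = 139528.33 × 19% = 26510.38
Buyer bears (B): 866.91 + 326.18 + 348.46 = 1541.55
Landed cost (B) = invoice 139528.33 + 1541.55 + duty 26510.38 = 167580.26
Difference = |167151.86 − 167580.26| = 428.40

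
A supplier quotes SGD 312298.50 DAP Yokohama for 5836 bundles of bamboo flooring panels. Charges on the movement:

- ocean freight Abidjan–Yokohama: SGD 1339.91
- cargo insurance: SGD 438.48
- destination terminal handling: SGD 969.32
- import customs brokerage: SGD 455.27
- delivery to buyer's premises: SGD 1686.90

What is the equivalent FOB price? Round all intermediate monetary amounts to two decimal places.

FOB price: SGD 307863.89

Not relevant to the conversion: brokerage — on the buyer under both terms; not part of either seller's price.
From DAP to FOB, the seller no longer bears: freight, insurance, destination terminal, delivery.
FOB price = 312298.50 − 1339.91 − 438.48 − 969.32 − 1686.90 = 307863.89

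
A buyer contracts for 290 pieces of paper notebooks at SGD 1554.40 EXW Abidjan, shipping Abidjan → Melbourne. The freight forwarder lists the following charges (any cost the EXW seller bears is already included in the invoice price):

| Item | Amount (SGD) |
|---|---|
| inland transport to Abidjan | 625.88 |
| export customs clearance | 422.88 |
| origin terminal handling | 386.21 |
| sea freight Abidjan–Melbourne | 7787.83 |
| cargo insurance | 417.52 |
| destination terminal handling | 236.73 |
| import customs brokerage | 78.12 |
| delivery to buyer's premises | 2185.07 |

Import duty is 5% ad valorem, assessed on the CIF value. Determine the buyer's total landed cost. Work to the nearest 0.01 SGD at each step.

EXW: the seller makes goods available at their premises; the buyer bears all onward costs.
CIF value = EXW price + inland to port + export clearance + origin terminal + freight + insurance = 1554.40 + 625.88 + 422.88 + 386.21 + 7787.83 + 417.52 = 11194.72
Import duty = 11194.72 × 5% = 559.74
Buyer bears: inland to port 625.88 + export clearance 422.88 + origin terminal 386.21 + freight 7787.83 + insurance 417.52 + destination terminal 236.73 + brokerage 78.12 + delivery 2185.07 + duty 559.74 = 12699.98
Landed cost = invoice 1554.40 + 12699.98 = 14254.38

Total landed cost: SGD 14254.38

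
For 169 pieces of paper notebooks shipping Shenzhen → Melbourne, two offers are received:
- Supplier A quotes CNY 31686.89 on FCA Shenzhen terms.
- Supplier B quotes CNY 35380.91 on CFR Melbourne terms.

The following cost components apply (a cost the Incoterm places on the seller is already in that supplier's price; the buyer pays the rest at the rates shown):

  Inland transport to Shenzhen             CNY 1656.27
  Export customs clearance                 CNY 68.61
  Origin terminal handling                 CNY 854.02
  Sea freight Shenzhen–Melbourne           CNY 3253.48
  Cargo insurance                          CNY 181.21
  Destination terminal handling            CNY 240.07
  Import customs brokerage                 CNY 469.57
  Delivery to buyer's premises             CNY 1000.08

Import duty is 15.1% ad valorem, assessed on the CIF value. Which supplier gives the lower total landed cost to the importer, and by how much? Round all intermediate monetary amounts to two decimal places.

Supplier B is cheaper by CNY 475.92

Supplier A (FCA):
CIF value = FCA price + origin terminal + freight + insurance = 31686.89 + 854.02 + 3253.48 + 181.21 = 35975.60
Import duty = 35975.60 × 15.1% = 5432.32
Buyer bears (A): 854.02 + 3253.48 + 181.21 + 240.07 + 469.57 + 1000.08 = 5998.43
Landed cost (A) = invoice 31686.89 + 5998.43 + duty 5432.32 = 43117.64
Supplier B (CFR):
CIF value = CFR price + insurance = 35380.91 + 181.21 = 35562.12
Import duty = 35562.12 × 15.1% = 5369.88
Buyer bears (B): 181.21 + 240.07 + 469.57 + 1000.08 = 1890.93
Landed cost (B) = invoice 35380.91 + 1890.93 + duty 5369.88 = 42641.72
Difference = |43117.64 − 42641.72| = 475.92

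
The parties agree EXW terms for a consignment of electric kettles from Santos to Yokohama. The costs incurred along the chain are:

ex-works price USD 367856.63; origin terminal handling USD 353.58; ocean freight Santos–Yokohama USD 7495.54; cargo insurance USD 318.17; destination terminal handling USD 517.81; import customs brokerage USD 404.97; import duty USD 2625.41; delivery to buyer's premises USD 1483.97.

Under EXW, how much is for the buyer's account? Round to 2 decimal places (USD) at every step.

Buyer's account: USD 13199.45

EXW: the seller makes goods available at their premises; the buyer bears all onward costs.
Seller's account: goods 367856.63 = 367856.63
Buyer's account: origin terminal 353.58 + freight 7495.54 + insurance 318.17 + destination terminal 517.81 + brokerage 404.97 + duty 2625.41 + delivery 1483.97 = 13199.45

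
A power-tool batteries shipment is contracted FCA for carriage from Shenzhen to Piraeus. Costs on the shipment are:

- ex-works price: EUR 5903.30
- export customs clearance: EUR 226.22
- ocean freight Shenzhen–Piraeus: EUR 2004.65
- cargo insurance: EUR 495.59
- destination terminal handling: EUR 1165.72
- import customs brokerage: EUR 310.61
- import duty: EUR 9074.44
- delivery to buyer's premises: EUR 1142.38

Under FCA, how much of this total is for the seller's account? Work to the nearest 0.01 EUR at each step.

FCA: the seller delivers export-cleared goods to the carrier; the buyer bears costs from that point.
Seller's account: goods 5903.30 + export clearance 226.22 = 6129.52
Buyer's account: freight 2004.65 + insurance 495.59 + destination terminal 1165.72 + brokerage 310.61 + duty 9074.44 + delivery 1142.38 = 14193.39

Seller's account: EUR 6129.52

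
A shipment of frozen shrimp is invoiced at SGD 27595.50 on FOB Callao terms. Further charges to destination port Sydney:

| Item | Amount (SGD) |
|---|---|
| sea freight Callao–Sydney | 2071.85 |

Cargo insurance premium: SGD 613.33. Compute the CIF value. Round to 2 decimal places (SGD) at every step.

CIF = FOB price + freight + insurance
CIF = 27595.50 + 2071.85 + 613.33 = 30280.68

CIF value: SGD 30280.68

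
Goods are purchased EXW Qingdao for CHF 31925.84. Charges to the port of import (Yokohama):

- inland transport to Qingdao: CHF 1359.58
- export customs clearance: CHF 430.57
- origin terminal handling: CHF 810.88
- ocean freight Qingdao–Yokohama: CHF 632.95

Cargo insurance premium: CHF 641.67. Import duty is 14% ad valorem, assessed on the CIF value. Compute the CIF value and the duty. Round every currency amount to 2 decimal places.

CIF = EXW price + pre-shipment costs + freight + insurance
CIF = 31925.84 + 1359.58 + 430.57 + 810.88 + 632.95 + 641.67 = 35801.49
Import duty = 35801.49 × 14% = 5012.21

CIF value: CHF 35801.49; import duty: CHF 5012.21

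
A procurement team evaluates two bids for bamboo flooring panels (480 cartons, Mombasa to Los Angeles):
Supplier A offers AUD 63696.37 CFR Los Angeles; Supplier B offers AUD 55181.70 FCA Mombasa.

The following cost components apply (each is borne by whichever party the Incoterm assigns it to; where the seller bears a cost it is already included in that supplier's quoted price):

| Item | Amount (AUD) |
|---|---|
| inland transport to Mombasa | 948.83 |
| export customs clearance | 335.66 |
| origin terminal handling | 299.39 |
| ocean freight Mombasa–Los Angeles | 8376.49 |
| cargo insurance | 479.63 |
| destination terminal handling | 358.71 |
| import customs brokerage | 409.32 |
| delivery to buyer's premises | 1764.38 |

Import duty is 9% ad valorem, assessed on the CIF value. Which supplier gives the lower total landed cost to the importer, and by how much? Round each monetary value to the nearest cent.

Supplier A (CFR):
CIF value = CFR price + insurance = 63696.37 + 479.63 = 64176.00
Import duty = 64176.00 × 9% = 5775.84
Buyer bears (A): 479.63 + 358.71 + 409.32 + 1764.38 = 3012.04
Landed cost (A) = invoice 63696.37 + 3012.04 + duty 5775.84 = 72484.25
Supplier B (FCA):
CIF value = FCA price + origin terminal + freight + insurance = 55181.70 + 299.39 + 8376.49 + 479.63 = 64337.21
Import duty = 64337.21 × 9% = 5790.35
Buyer bears (B): 299.39 + 8376.49 + 479.63 + 358.71 + 409.32 + 1764.38 = 11687.92
Landed cost (B) = invoice 55181.70 + 11687.92 + duty 5790.35 = 72659.97
Difference = |72484.25 − 72659.97| = 175.72

Supplier A is cheaper by AUD 175.72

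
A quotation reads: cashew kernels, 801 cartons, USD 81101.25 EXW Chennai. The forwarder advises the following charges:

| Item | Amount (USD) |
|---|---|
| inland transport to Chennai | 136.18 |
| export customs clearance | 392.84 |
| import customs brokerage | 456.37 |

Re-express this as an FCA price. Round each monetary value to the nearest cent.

Not relevant to the conversion: brokerage — on the buyer under both terms; not part of either seller's price.
From EXW to FCA, the seller additionally bears: inland to port, export clearance.
FCA price = 81101.25 + 136.18 + 392.84 = 81630.27

FCA price: USD 81630.27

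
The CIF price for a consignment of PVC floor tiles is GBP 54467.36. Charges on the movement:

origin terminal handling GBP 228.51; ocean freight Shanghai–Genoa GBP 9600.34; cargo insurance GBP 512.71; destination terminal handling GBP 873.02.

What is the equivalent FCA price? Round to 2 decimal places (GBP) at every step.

FCA price: GBP 44125.80

Not relevant to the conversion: destination terminal — on the buyer under both terms; not part of either seller's price.
From CIF to FCA, the seller no longer bears: origin terminal, freight, insurance.
FCA price = 54467.36 − 228.51 − 9600.34 − 512.71 = 44125.80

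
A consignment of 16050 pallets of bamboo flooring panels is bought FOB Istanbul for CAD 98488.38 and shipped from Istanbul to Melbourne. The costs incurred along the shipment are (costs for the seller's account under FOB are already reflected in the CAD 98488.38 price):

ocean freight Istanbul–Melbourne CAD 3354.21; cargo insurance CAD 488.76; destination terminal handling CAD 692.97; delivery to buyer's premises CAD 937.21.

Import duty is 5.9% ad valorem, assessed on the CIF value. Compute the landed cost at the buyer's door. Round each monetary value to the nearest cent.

Total landed cost: CAD 109999.08

FOB: the seller bears costs until goods are on board at the origin port; the buyer bears freight, insurance and all costs thereafter.
CIF value = FOB price + freight + insurance = 98488.38 + 3354.21 + 488.76 = 102331.35
Import duty = 102331.35 × 5.9% = 6037.55
Buyer bears: freight 3354.21 + insurance 488.76 + destination terminal 692.97 + delivery 937.21 + duty 6037.55 = 11510.70
Landed cost = invoice 98488.38 + 11510.70 = 109999.08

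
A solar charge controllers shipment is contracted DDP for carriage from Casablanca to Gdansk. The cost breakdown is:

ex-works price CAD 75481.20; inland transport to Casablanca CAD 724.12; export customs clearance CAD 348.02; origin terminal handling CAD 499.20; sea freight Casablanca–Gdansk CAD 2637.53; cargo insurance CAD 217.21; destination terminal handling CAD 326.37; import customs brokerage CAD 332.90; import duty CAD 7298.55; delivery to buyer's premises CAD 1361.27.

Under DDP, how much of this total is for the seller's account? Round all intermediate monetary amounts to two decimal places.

Seller's account: CAD 89226.37

DDP: the seller bears all costs including import duty.
Seller's account: goods 75481.20 + inland to port 724.12 + export clearance 348.02 + origin terminal 499.20 + freight 2637.53 + insurance 217.21 + destination terminal 326.37 + brokerage 332.90 + duty 7298.55 + delivery 1361.27 = 89226.37
Buyer's account: 0.00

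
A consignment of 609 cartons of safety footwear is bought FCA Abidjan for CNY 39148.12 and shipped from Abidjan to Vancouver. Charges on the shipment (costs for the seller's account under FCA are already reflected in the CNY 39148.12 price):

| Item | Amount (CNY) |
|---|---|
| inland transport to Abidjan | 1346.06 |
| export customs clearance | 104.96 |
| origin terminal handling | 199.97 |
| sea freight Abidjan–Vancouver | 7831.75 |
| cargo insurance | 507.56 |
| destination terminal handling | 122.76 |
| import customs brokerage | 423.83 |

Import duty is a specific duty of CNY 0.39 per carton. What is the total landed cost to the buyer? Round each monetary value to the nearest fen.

FCA: the seller delivers export-cleared goods to the carrier; the buyer bears costs from that point.
Already in the invoice (seller's account under FCA): inland to port, export clearance — exclude.
CIF value = FCA price + origin terminal + freight + insurance = 39148.12 + 199.97 + 7831.75 + 507.56 = 47687.40
Import duty = 609 × 0.39 = 237.51
Buyer bears: origin terminal 199.97 + freight 7831.75 + insurance 507.56 + destination terminal 122.76 + brokerage 423.83 + duty 237.51 = 9323.38
Landed cost = invoice 39148.12 + 9323.38 = 48471.50

Total landed cost: CNY 48471.50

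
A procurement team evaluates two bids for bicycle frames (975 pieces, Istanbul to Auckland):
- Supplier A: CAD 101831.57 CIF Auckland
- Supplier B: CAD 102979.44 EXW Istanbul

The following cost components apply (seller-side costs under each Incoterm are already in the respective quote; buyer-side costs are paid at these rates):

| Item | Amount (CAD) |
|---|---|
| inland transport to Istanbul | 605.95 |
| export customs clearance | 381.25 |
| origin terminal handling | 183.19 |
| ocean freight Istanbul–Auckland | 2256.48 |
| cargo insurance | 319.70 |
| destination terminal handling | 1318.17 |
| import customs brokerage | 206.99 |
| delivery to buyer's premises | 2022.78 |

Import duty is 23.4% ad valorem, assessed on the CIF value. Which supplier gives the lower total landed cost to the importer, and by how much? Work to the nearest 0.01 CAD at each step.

Supplier A (CIF):
The CIF price already equals the CIF value: 101831.57
Import duty = 101831.57 × 23.4% = 23828.59
Buyer bears (A): 1318.17 + 206.99 + 2022.78 = 3547.94
Landed cost (A) = invoice 101831.57 + 3547.94 + duty 23828.59 = 129208.10
Supplier B (EXW):
CIF value = EXW price + inland to port + export clearance + origin terminal + freight + insurance = 102979.44 + 605.95 + 381.25 + 183.19 + 2256.48 + 319.70 = 106726.01
Import duty = 106726.01 × 23.4% = 24973.89
Buyer bears (B): 605.95 + 381.25 + 183.19 + 2256.48 + 319.70 + 1318.17 + 206.99 + 2022.78 = 7294.51
Landed cost (B) = invoice 102979.44 + 7294.51 + duty 24973.89 = 135247.84
Difference = |129208.10 − 135247.84| = 6039.74

Supplier A is cheaper by CAD 6039.74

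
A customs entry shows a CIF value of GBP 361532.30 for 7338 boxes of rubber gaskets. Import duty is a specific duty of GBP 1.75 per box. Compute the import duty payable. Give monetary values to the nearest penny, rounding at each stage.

Import duty: GBP 12841.50

Import duty = 7338 × 1.75 = 12841.50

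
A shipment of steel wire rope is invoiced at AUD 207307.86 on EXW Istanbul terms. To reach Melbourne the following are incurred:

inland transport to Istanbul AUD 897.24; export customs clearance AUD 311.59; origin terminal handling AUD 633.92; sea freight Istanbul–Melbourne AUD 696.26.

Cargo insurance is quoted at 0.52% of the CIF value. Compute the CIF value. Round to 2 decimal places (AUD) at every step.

CIF value: AUD 210943.78

Let C be the CIF value. C = EXW price + pre-shipment costs + freight + 0.52% × C
C − 0.52% × C = 207307.86 + 897.24 + 311.59 + 633.92 + 696.26
0.9948 × C = 209846.87
C = 209846.87 / 0.9948 = 210943.78
Insurance premium = 0.52% × 210943.78 = 1096.91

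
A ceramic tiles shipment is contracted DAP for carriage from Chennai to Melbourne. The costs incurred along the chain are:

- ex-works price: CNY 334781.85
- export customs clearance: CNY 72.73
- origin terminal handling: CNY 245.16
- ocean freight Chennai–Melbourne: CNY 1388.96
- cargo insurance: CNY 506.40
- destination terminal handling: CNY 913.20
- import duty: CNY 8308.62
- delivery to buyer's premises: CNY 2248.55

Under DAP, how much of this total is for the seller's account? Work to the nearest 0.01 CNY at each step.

Seller's account: CNY 340156.85

DAP: the seller bears all costs to the named destination except import duty and clearance.
Seller's account: goods 334781.85 + export clearance 72.73 + origin terminal 245.16 + freight 1388.96 + insurance 506.40 + destination terminal 913.20 + delivery 2248.55 = 340156.85
Buyer's account: duty 8308.62 = 8308.62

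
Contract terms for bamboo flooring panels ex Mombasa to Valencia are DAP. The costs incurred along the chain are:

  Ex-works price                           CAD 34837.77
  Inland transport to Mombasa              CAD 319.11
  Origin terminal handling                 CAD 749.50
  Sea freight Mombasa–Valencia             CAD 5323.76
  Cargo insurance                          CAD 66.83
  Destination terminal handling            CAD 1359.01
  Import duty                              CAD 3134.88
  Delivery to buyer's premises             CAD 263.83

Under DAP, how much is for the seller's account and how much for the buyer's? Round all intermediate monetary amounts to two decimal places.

DAP: the seller bears all costs to the named destination except import duty and clearance.
Seller's account: goods 34837.77 + inland to port 319.11 + origin terminal 749.50 + freight 5323.76 + insurance 66.83 + destination terminal 1359.01 + delivery 263.83 = 42919.81
Buyer's account: duty 3134.88 = 3134.88

Seller: CAD 42919.81; buyer: CAD 3134.88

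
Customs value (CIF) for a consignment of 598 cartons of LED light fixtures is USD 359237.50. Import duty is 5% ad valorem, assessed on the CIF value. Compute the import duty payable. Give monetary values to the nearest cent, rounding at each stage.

Import duty: USD 17961.88

Import duty = 359237.50 × 5% = 17961.88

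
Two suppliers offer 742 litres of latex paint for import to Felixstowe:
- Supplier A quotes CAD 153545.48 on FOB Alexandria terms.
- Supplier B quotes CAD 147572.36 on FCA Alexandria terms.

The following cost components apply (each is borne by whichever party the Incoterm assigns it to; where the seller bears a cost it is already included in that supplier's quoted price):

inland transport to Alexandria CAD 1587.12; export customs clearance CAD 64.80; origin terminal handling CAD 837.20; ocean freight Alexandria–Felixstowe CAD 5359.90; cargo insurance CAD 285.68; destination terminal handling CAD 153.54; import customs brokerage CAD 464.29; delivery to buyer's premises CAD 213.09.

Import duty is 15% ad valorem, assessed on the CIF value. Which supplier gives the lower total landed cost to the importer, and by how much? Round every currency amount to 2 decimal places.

Supplier B is cheaper by CAD 5906.31

Supplier A (FOB):
CIF value = FOB price + freight + insurance = 153545.48 + 5359.90 + 285.68 = 159191.06
Import duty = 159191.06 × 15% = 23878.66
Buyer bears (A): 5359.90 + 285.68 + 153.54 + 464.29 + 213.09 = 6476.50
Landed cost (A) = invoice 153545.48 + 6476.50 + duty 23878.66 = 183900.64
Supplier B (FCA):
CIF value = FCA price + origin terminal + freight + insurance = 147572.36 + 837.20 + 5359.90 + 285.68 = 154055.14
Import duty = 154055.14 × 15% = 23108.27
Buyer bears (B): 837.20 + 5359.90 + 285.68 + 153.54 + 464.29 + 213.09 = 7313.70
Landed cost (B) = invoice 147572.36 + 7313.70 + duty 23108.27 = 177994.33
Difference = |183900.64 − 177994.33| = 5906.31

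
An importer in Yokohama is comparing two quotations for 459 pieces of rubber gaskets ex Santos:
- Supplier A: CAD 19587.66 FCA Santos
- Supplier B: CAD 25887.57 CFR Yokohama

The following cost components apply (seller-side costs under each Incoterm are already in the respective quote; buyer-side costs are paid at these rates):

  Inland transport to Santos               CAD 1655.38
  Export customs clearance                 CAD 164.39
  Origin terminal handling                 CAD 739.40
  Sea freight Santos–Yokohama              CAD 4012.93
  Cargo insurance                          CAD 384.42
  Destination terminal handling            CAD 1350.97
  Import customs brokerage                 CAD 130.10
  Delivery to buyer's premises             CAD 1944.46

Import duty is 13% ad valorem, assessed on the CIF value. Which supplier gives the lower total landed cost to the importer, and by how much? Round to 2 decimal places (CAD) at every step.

Supplier A (FCA):
CIF value = FCA price + origin terminal + freight + insurance = 19587.66 + 739.40 + 4012.93 + 384.42 = 24724.41
Import duty = 24724.41 × 13% = 3214.17
Buyer bears (A): 739.40 + 4012.93 + 384.42 + 1350.97 + 130.10 + 1944.46 = 8562.28
Landed cost (A) = invoice 19587.66 + 8562.28 + duty 3214.17 = 31364.11
Supplier B (CFR):
CIF value = CFR price + insurance = 25887.57 + 384.42 = 26271.99
Import duty = 26271.99 × 13% = 3415.36
Buyer bears (B): 384.42 + 1350.97 + 130.10 + 1944.46 = 3809.95
Landed cost (B) = invoice 25887.57 + 3809.95 + duty 3415.36 = 33112.88
Difference = |31364.11 − 33112.88| = 1748.77

Supplier A is cheaper by CAD 1748.77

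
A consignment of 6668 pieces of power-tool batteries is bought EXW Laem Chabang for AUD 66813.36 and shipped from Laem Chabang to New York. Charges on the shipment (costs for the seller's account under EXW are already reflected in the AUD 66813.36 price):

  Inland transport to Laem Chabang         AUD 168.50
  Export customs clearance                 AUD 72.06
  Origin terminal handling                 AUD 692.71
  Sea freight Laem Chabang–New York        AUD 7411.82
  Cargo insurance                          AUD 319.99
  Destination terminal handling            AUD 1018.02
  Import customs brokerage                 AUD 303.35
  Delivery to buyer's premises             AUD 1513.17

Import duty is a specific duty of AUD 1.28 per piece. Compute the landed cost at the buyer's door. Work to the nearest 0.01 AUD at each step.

EXW: the seller makes goods available at their premises; the buyer bears all onward costs.
CIF value = EXW price + inland to port + export clearance + origin terminal + freight + insurance = 66813.36 + 168.50 + 72.06 + 692.71 + 7411.82 + 319.99 = 75478.44
Import duty = 6668 × 1.28 = 8535.04
Buyer bears: inland to port 168.50 + export clearance 72.06 + origin terminal 692.71 + freight 7411.82 + insurance 319.99 + destination terminal 1018.02 + brokerage 303.35 + delivery 1513.17 + duty 8535.04 = 20034.66
Landed cost = invoice 66813.36 + 20034.66 = 86848.02

Total landed cost: AUD 86848.02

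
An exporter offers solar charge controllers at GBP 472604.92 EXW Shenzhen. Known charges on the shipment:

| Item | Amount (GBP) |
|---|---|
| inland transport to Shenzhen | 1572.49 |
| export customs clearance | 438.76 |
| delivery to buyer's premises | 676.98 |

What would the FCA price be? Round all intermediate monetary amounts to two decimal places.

Not relevant to the conversion: delivery — on the buyer under both terms; not part of either seller's price.
From EXW to FCA, the seller additionally bears: inland to port, export clearance.
FCA price = 472604.92 + 1572.49 + 438.76 = 474616.17

FCA price: GBP 474616.17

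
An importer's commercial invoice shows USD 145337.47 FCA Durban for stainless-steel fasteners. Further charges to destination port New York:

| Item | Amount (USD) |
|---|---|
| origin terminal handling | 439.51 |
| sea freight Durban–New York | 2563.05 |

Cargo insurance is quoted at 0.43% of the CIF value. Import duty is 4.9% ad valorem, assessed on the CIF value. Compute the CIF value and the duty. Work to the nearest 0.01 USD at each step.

Let C be the CIF value. C = FCA price + pre-shipment costs + freight + 0.43% × C
C − 0.43% × C = 145337.47 + 439.51 + 2563.05
0.9957 × C = 148340.03
C = 148340.03 / 0.9957 = 148980.65
Insurance premium = 0.43% × 148980.65 = 640.62
Import duty = 148980.65 × 4.9% = 7300.05

CIF value: USD 148980.65; import duty: USD 7300.05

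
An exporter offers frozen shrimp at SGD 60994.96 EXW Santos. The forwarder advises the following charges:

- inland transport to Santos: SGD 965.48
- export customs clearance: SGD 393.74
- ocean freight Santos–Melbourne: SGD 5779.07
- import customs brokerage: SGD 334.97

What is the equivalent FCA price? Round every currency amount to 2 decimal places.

FCA price: SGD 62354.18

Not relevant to the conversion: freight, brokerage — on the buyer under both terms; not part of either seller's price.
From EXW to FCA, the seller additionally bears: inland to port, export clearance.
FCA price = 60994.96 + 965.48 + 393.74 = 62354.18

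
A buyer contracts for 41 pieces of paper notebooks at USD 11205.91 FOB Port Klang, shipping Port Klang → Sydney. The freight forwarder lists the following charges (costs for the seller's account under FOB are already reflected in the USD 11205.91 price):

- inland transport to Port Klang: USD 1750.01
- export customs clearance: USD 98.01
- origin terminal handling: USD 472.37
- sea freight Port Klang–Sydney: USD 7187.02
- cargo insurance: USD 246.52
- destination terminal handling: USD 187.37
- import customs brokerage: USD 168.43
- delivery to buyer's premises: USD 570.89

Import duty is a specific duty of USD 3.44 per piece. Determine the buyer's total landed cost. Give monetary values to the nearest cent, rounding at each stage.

Total landed cost: USD 19707.18

FOB: the seller bears costs until goods are on board at the origin port; the buyer bears freight, insurance and all costs thereafter.
Already in the invoice (seller's account under FOB): inland to port, export clearance, origin terminal — exclude.
CIF value = FOB price + freight + insurance = 11205.91 + 7187.02 + 246.52 = 18639.45
Import duty = 41 × 3.44 = 141.04
Buyer bears: freight 7187.02 + insurance 246.52 + destination terminal 187.37 + brokerage 168.43 + delivery 570.89 + duty 141.04 = 8501.27
Landed cost = invoice 11205.91 + 8501.27 = 19707.18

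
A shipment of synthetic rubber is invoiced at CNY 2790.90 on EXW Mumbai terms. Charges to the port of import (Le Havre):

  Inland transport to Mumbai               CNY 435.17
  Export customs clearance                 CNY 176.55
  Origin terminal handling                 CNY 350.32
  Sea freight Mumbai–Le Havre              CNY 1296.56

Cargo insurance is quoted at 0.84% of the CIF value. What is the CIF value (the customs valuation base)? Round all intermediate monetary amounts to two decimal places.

CIF value: CNY 5092.28

Let C be the CIF value. C = EXW price + pre-shipment costs + freight + 0.84% × C
C − 0.84% × C = 2790.90 + 435.17 + 176.55 + 350.32 + 1296.56
0.9916 × C = 5049.50
C = 5049.50 / 0.9916 = 5092.28
Insurance premium = 0.84% × 5092.28 = 42.78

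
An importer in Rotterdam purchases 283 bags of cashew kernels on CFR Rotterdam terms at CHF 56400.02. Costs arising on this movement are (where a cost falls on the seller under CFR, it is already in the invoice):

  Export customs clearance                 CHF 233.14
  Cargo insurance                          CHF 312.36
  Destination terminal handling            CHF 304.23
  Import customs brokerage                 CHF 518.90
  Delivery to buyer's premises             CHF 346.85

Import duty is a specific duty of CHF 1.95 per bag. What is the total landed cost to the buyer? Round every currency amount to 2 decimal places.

Total landed cost: CHF 58434.21

CFR: the seller pays costs through ocean freight to the destination port, but not insurance.
Already in the invoice (seller's account under CFR): export clearance — exclude.
CIF value = CFR price + insurance = 56400.02 + 312.36 = 56712.38
Import duty = 283 × 1.95 = 551.85
Buyer bears: insurance 312.36 + destination terminal 304.23 + brokerage 518.90 + delivery 346.85 + duty 551.85 = 2034.19
Landed cost = invoice 56400.02 + 2034.19 = 58434.21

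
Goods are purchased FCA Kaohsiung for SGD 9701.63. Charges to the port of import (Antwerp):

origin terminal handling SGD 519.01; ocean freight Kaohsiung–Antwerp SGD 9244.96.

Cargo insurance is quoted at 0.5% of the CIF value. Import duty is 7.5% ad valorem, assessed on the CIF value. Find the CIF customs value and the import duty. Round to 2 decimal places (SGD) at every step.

Let C be the CIF value. C = FCA price + pre-shipment costs + freight + 0.5% × C
C − 0.5% × C = 9701.63 + 519.01 + 9244.96
0.995 × C = 19465.60
C = 19465.60 / 0.995 = 19563.42
Insurance premium = 0.5% × 19563.42 = 97.82
Import duty = 19563.42 × 7.5% = 1467.26

CIF value: SGD 19563.42; import duty: SGD 1467.26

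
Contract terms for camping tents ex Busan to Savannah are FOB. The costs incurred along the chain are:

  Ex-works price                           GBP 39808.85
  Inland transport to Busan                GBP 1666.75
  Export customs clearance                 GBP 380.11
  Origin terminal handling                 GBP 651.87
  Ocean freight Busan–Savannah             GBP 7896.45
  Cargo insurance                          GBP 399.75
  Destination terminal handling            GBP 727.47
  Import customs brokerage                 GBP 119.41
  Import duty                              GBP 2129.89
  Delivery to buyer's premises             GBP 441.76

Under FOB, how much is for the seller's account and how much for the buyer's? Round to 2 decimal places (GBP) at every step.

Seller: GBP 42507.58; buyer: GBP 11714.73

FOB: the seller bears costs until goods are on board at the origin port; the buyer bears freight, insurance and all costs thereafter.
Seller's account: goods 39808.85 + inland to port 1666.75 + export clearance 380.11 + origin terminal 651.87 = 42507.58
Buyer's account: freight 7896.45 + insurance 399.75 + destination terminal 727.47 + brokerage 119.41 + duty 2129.89 + delivery 441.76 = 11714.73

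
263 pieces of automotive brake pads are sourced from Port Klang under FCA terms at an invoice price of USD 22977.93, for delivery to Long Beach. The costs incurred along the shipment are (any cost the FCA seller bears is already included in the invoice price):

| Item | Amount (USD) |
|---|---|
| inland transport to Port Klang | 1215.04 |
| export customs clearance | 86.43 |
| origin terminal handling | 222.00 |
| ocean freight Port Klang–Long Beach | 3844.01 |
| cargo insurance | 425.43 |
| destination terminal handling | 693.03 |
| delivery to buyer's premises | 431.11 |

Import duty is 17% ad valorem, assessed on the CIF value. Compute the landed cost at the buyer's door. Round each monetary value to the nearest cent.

FCA: the seller delivers export-cleared goods to the carrier; the buyer bears costs from that point.
Already in the invoice (seller's account under FCA): inland to port, export clearance — exclude.
CIF value = FCA price + origin terminal + freight + insurance = 22977.93 + 222.00 + 3844.01 + 425.43 = 27469.37
Import duty = 27469.37 × 17% = 4669.79
Buyer bears: origin terminal 222.00 + freight 3844.01 + insurance 425.43 + destination terminal 693.03 + delivery 431.11 + duty 4669.79 = 10285.37
Landed cost = invoice 22977.93 + 10285.37 = 33263.30

Total landed cost: USD 33263.30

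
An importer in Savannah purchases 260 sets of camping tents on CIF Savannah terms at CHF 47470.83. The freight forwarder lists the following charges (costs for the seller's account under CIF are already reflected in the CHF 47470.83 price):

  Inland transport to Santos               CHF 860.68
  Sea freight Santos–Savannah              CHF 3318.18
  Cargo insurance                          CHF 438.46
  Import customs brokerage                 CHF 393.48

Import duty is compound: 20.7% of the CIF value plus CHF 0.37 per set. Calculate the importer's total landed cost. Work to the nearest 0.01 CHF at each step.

CIF: the seller pays costs through ocean freight and marine insurance to the destination port.
Already in the invoice (seller's account under CIF): inland to port, freight, insurance — exclude.
The CIF price already equals the CIF value: 47470.83
Ad valorem component: 47470.83 × 20.7% = 9826.46
Specific component: 260 × 0.37 = 96.20
Import duty = 9826.46 + 96.20 = 9922.66
Buyer bears: brokerage 393.48 + duty 9922.66 = 10316.14
Landed cost = invoice 47470.83 + 10316.14 = 57786.97

Total landed cost: CHF 57786.97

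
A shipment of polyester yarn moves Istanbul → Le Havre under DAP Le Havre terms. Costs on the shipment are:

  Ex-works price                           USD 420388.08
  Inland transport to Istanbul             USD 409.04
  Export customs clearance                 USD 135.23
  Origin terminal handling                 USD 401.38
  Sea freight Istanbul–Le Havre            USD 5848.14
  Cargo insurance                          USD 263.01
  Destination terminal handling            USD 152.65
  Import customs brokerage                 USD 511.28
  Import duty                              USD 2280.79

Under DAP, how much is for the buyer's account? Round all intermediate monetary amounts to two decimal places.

Buyer's account: USD 2792.07

DAP: the seller bears all costs to the named destination except import duty and clearance.
Seller's account: goods 420388.08 + inland to port 409.04 + export clearance 135.23 + origin terminal 401.38 + freight 5848.14 + insurance 263.01 + destination terminal 152.65 = 427597.53
Buyer's account: brokerage 511.28 + duty 2280.79 = 2792.07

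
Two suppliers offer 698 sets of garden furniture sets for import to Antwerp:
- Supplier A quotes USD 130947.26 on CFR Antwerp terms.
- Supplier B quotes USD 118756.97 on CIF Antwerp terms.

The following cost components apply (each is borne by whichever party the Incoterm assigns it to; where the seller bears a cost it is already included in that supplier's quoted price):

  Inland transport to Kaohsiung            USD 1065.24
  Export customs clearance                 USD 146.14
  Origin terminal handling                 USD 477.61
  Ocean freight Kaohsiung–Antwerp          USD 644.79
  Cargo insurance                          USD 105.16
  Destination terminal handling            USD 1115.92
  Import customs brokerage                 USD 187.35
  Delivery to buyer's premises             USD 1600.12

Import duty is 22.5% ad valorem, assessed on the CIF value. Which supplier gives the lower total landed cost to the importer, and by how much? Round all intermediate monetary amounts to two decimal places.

Supplier B is cheaper by USD 15061.92

Supplier A (CFR):
CIF value = CFR price + insurance = 130947.26 + 105.16 = 131052.42
Import duty = 131052.42 × 22.5% = 29486.79
Buyer bears (A): 105.16 + 1115.92 + 187.35 + 1600.12 = 3008.55
Landed cost (A) = invoice 130947.26 + 3008.55 + duty 29486.79 = 163442.60
Supplier B (CIF):
The CIF price already equals the CIF value: 118756.97
Import duty = 118756.97 × 22.5% = 26720.32
Buyer bears (B): 1115.92 + 187.35 + 1600.12 = 2903.39
Landed cost (B) = invoice 118756.97 + 2903.39 + duty 26720.32 = 148380.68
Difference = |163442.60 − 148380.68| = 15061.92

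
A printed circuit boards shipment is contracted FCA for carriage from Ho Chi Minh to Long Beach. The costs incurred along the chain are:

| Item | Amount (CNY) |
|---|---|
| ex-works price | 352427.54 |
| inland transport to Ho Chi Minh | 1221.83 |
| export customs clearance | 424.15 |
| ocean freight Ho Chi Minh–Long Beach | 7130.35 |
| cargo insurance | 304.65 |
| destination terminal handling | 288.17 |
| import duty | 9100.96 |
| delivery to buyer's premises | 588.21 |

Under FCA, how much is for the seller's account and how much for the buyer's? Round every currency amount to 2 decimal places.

FCA: the seller delivers export-cleared goods to the carrier; the buyer bears costs from that point.
Seller's account: goods 352427.54 + inland to port 1221.83 + export clearance 424.15 = 354073.52
Buyer's account: freight 7130.35 + insurance 304.65 + destination terminal 288.17 + duty 9100.96 + delivery 588.21 = 17412.34

Seller: CNY 354073.52; buyer: CNY 17412.34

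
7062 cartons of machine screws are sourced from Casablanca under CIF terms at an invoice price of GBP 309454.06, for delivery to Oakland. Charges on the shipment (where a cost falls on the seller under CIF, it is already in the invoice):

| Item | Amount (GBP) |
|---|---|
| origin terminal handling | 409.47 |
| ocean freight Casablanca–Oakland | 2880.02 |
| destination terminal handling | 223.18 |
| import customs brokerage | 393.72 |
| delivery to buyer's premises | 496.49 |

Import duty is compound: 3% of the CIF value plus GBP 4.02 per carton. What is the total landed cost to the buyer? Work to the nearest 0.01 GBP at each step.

CIF: the seller pays costs through ocean freight and marine insurance to the destination port.
Already in the invoice (seller's account under CIF): origin terminal, freight — exclude.
The CIF price already equals the CIF value: 309454.06
Ad valorem component: 309454.06 × 3% = 9283.62
Specific component: 7062 × 4.02 = 28389.24
Import duty = 9283.62 + 28389.24 = 37672.86
Buyer bears: destination terminal 223.18 + brokerage 393.72 + delivery 496.49 + duty 37672.86 = 38786.25
Landed cost = invoice 309454.06 + 38786.25 = 348240.31

Total landed cost: GBP 348240.31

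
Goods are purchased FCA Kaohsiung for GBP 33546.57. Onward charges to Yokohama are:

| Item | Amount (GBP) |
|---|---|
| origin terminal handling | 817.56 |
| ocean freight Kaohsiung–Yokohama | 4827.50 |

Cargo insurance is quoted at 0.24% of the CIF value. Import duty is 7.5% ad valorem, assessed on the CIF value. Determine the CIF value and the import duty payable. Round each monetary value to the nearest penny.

Let C be the CIF value. C = FCA price + pre-shipment costs + freight + 0.24% × C
C − 0.24% × C = 33546.57 + 817.56 + 4827.50
0.9976 × C = 39191.63
C = 39191.63 / 0.9976 = 39285.92
Insurance premium = 0.24% × 39285.92 = 94.29
Import duty = 39285.92 × 7.5% = 2946.44

CIF value: GBP 39285.92; import duty: GBP 2946.44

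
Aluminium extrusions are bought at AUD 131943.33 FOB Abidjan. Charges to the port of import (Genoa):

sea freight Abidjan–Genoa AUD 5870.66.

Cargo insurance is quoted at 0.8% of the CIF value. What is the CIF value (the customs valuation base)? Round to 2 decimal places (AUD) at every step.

Let C be the CIF value. C = FOB price + freight + 0.8% × C
C − 0.8% × C = 131943.33 + 5870.66
0.992 × C = 137813.99
C = 137813.99 / 0.992 = 138925.39
Insurance premium = 0.8% × 138925.39 = 1111.40

CIF value: AUD 138925.39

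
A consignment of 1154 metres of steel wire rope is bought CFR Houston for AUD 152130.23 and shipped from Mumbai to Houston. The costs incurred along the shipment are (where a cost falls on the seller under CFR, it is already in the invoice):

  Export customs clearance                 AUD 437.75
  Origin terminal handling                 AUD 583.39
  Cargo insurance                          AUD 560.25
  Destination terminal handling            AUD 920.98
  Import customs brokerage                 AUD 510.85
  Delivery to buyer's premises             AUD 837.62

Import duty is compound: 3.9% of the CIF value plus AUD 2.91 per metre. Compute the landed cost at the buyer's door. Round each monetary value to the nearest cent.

CFR: the seller pays costs through ocean freight to the destination port, but not insurance.
Already in the invoice (seller's account under CFR): export clearance, origin terminal — exclude.
CIF value = CFR price + insurance = 152130.23 + 560.25 = 152690.48
Ad valorem component: 152690.48 × 3.9% = 5954.93
Specific component: 1154 × 2.91 = 3358.14
Import duty = 5954.93 + 3358.14 = 9313.07
Buyer bears: insurance 560.25 + destination terminal 920.98 + brokerage 510.85 + delivery 837.62 + duty 9313.07 = 12142.77
Landed cost = invoice 152130.23 + 12142.77 = 164273.00

Total landed cost: AUD 164273.00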